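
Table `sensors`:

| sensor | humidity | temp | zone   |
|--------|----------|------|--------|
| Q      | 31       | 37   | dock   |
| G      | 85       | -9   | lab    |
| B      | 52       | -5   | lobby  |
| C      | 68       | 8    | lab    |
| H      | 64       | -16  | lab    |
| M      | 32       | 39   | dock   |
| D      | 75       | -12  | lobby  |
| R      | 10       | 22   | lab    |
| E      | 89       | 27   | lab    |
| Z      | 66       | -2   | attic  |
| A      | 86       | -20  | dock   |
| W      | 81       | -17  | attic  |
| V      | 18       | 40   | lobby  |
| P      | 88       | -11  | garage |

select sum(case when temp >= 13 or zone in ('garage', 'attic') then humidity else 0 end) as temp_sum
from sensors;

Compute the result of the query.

415

sensor=Q: ✓ → 31
sensor=G: ✗
sensor=B: ✗
sensor=C: ✗
sensor=H: ✗
sensor=M: ✓ → 32
sensor=D: ✗
sensor=R: ✓ → 10
sensor=E: ✓ → 89
sensor=Z: ✓ → 66
sensor=A: ✗
sensor=W: ✓ → 81
sensor=V: ✓ → 18
sensor=P: ✓ → 88
temp_sum = 31 + 32 + 10 + 89 + 66 + 81 + 18 + 88 = 415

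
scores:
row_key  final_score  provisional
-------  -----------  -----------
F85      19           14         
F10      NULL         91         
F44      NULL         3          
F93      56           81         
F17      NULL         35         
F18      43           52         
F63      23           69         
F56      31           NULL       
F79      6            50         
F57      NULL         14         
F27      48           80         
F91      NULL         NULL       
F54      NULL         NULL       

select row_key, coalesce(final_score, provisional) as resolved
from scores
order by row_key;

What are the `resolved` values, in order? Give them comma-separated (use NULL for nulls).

row_key=F10: final_score=NULL, provisional=91 → 91
row_key=F17: final_score=NULL, provisional=35 → 35
row_key=F18: final_score=43 → 43
row_key=F27: final_score=48 → 48
row_key=F44: final_score=NULL, provisional=3 → 3
row_key=F54: final_score=NULL, provisional=NULL (all NULL) → NULL
row_key=F56: final_score=31 → 31
row_key=F57: final_score=NULL, provisional=14 → 14
row_key=F63: final_score=23 → 23
row_key=F79: final_score=6 → 6
row_key=F85: final_score=19 → 19
row_key=F91: final_score=NULL, provisional=NULL (all NULL) → NULL
row_key=F93: final_score=56 → 56

91, 35, 43, 48, 3, NULL, 31, 14, 23, 6, 19, NULL, 56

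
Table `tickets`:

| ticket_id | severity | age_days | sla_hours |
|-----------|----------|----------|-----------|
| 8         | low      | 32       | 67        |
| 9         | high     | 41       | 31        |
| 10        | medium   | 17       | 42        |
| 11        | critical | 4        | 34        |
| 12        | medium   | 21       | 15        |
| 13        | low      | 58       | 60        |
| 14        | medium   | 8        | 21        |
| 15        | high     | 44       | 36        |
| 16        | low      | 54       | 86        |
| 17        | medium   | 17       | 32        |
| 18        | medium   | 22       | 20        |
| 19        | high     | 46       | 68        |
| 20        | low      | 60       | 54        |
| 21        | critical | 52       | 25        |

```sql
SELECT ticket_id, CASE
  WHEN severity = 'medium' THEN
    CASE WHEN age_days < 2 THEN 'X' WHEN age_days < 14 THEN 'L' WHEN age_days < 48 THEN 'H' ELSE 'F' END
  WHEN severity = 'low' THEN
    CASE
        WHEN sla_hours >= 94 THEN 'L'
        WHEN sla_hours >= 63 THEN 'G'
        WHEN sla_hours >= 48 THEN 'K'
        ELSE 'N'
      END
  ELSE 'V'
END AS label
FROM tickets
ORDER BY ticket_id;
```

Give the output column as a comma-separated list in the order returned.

ticket_id=8: severity='low' → inner[sla_hours >= 63] → G
ticket_id=9: severity='high' → outer ELSE → V
ticket_id=10: severity='medium' → inner[age_days < 48] → H
ticket_id=11: severity='critical' → outer ELSE → V
ticket_id=12: severity='medium' → inner[age_days < 48] → H
ticket_id=13: severity='low' → inner[sla_hours >= 48] → K
ticket_id=14: severity='medium' → inner[age_days < 14] → L
ticket_id=15: severity='high' → outer ELSE → V
ticket_id=16: severity='low' → inner[sla_hours >= 63] → G
ticket_id=17: severity='medium' → inner[age_days < 48] → H
ticket_id=18: severity='medium' → inner[age_days < 48] → H
ticket_id=19: severity='high' → outer ELSE → V
ticket_id=20: severity='low' → inner[sla_hours >= 48] → K
ticket_id=21: severity='critical' → outer ELSE → V

G, V, H, V, H, K, L, V, G, H, H, V, K, V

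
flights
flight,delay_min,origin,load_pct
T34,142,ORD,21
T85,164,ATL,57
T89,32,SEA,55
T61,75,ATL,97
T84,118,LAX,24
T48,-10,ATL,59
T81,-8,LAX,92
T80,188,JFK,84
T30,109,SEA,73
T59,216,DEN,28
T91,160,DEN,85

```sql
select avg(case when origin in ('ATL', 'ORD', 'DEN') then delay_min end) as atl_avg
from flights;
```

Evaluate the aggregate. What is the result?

124.5

flight=T34: ✓ → 142
flight=T85: ✓ → 164
flight=T89: ✗
flight=T61: ✓ → 75
flight=T84: ✗
flight=T48: ✓ → -10
flight=T81: ✗
flight=T80: ✗
flight=T30: ✗
flight=T59: ✓ → 216
flight=T91: ✓ → 160
atl_avg = (142 + 164 + 75 + -10 + 216 + 160) / 6 = 124.5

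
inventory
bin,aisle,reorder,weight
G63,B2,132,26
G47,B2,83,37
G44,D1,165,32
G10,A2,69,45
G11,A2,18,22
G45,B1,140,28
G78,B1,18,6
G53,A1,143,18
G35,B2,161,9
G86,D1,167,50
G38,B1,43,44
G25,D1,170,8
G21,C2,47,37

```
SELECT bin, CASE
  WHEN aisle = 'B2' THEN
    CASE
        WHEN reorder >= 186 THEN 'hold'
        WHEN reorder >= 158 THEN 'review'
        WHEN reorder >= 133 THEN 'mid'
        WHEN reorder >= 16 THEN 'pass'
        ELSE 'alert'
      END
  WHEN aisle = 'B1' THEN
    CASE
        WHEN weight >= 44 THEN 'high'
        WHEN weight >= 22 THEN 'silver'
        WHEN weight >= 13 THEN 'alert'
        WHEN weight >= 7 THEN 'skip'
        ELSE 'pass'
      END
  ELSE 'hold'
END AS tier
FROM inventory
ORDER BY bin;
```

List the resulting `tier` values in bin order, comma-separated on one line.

bin=G10: aisle='A2' → outer ELSE → hold
bin=G11: aisle='A2' → outer ELSE → hold
bin=G21: aisle='C2' → outer ELSE → hold
bin=G25: aisle='D1' → outer ELSE → hold
bin=G35: aisle='B2' → inner[reorder >= 158] → review
bin=G38: aisle='B1' → inner[weight >= 44] → high
bin=G44: aisle='D1' → outer ELSE → hold
bin=G45: aisle='B1' → inner[weight >= 22] → silver
bin=G47: aisle='B2' → inner[reorder >= 16] → pass
bin=G53: aisle='A1' → outer ELSE → hold
bin=G63: aisle='B2' → inner[reorder >= 16] → pass
bin=G78: aisle='B1' → inner[ELSE] → pass
bin=G86: aisle='D1' → outer ELSE → hold

hold, hold, hold, hold, review, high, hold, silver, pass, hold, pass, pass, hold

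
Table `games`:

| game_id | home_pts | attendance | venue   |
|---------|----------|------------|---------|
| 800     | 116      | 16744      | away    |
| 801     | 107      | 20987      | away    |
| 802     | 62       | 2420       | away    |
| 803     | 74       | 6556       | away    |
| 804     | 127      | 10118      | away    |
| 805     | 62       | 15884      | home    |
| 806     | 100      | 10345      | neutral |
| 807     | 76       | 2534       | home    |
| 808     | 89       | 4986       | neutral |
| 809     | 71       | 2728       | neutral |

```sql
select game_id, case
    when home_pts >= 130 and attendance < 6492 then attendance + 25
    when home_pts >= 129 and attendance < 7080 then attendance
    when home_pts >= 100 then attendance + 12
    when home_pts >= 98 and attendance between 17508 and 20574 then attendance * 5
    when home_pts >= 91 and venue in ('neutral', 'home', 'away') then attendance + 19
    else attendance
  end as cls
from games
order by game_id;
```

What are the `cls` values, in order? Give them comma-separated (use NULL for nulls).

16756, 20999, 2420, 6556, 10130, 15884, 10357, 2534, 4986, 2728

game_id=800: home_pts >= 100 → 16756
game_id=801: home_pts >= 100 → 20999
game_id=802: ELSE → 2420
game_id=803: ELSE → 6556
game_id=804: home_pts >= 100 → 10130
game_id=805: ELSE → 15884
game_id=806: home_pts >= 100 → 10357
game_id=807: ELSE → 2534
game_id=808: ELSE → 4986
game_id=809: ELSE → 2728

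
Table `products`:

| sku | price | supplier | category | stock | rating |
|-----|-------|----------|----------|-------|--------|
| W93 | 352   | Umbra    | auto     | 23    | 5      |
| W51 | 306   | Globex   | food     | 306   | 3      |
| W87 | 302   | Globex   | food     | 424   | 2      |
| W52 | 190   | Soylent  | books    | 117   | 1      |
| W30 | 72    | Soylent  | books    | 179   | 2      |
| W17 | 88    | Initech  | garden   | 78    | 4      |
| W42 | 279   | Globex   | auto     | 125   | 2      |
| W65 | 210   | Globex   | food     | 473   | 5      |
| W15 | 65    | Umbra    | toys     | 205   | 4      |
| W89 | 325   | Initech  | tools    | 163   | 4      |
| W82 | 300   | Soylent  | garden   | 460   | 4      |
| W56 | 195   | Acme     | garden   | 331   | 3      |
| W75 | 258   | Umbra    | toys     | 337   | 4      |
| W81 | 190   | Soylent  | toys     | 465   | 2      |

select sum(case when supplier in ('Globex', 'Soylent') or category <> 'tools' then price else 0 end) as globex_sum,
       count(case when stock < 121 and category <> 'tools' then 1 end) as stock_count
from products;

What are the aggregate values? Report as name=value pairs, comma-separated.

globex_sum=2807, stock_count=3

[globex_sum: supplier in ('Globex', 'Soylent') or category <> 'tools']
sku=W93: ✓ → 352
sku=W51: ✓ → 306
sku=W87: ✓ → 302
sku=W52: ✓ → 190
sku=W30: ✓ → 72
sku=W17: ✓ → 88
sku=W42: ✓ → 279
sku=W65: ✓ → 210
sku=W15: ✓ → 65
sku=W89: ✗
sku=W82: ✓ → 300
sku=W56: ✓ → 195
sku=W75: ✓ → 258
sku=W81: ✓ → 190
globex_sum = 352 + 306 + 302 + 190 + 72 + 88 + 279 + 210 + 65 + 300 + 195 + 258 + 190 = 2807
—
[stock_count: stock < 121 and category <> 'tools']
sku=W93: ✓ → 1
sku=W51: ✗
sku=W87: ✗
sku=W52: ✓ → 1
sku=W30: ✗
sku=W17: ✓ → 1
sku=W42: ✗
sku=W65: ✗
sku=W15: ✗
sku=W89: ✗
sku=W82: ✗
sku=W56: ✗
sku=W75: ✗
sku=W81: ✗
stock_count = COUNT(1, 1, 1) = 3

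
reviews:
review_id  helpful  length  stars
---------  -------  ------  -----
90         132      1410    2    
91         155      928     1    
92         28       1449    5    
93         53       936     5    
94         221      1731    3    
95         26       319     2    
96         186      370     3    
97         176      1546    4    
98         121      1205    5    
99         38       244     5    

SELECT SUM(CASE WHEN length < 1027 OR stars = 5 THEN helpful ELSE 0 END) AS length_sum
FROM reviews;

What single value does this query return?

review_id=90: ✗
review_id=91: ✓ → 155
review_id=92: ✓ → 28
review_id=93: ✓ → 53
review_id=94: ✗
review_id=95: ✓ → 26
review_id=96: ✓ → 186
review_id=97: ✗
review_id=98: ✓ → 121
review_id=99: ✓ → 38
length_sum = 155 + 28 + 53 + 26 + 186 + 121 + 38 = 607

607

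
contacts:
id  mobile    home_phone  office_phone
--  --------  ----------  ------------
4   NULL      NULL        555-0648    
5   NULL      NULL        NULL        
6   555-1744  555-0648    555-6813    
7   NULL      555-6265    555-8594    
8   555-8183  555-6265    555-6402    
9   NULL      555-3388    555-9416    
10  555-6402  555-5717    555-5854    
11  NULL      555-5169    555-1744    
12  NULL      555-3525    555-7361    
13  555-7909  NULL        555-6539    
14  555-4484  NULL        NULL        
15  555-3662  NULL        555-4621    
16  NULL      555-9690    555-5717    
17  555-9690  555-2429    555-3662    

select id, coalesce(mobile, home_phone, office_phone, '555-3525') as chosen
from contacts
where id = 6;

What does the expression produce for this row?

id = 6: mobile=555-1744, home_phone=555-0648, office_phone=555-6813.
mobile=555-1744 → 555-1744

555-1744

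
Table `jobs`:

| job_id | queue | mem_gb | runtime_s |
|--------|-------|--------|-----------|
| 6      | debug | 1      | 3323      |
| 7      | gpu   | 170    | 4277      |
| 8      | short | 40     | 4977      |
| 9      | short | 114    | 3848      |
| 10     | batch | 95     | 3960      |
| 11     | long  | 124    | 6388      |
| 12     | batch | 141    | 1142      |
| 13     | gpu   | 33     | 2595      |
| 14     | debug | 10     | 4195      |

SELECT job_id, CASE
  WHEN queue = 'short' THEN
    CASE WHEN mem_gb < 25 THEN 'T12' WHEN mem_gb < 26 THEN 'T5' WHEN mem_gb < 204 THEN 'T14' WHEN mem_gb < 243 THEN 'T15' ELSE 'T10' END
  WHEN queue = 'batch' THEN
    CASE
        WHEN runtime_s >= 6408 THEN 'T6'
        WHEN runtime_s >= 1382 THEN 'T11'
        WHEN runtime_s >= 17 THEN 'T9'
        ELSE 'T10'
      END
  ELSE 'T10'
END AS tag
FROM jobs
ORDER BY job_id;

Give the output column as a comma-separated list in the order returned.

T10, T10, T14, T14, T11, T10, T9, T10, T10

job_id=6: queue='debug' → outer ELSE → T10
job_id=7: queue='gpu' → outer ELSE → T10
job_id=8: queue='short' → inner[mem_gb < 204] → T14
job_id=9: queue='short' → inner[mem_gb < 204] → T14
job_id=10: queue='batch' → inner[runtime_s >= 1382] → T11
job_id=11: queue='long' → outer ELSE → T10
job_id=12: queue='batch' → inner[runtime_s >= 17] → T9
job_id=13: queue='gpu' → outer ELSE → T10
job_id=14: queue='debug' → outer ELSE → T10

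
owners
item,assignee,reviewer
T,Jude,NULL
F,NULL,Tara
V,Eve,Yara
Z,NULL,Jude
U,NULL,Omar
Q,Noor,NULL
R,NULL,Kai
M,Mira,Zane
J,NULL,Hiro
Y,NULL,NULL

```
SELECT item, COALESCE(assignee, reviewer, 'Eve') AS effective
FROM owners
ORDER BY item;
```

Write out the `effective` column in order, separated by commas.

Tara, Hiro, Mira, Noor, Kai, Jude, Omar, Eve, Eve, Jude

item=F: assignee=NULL, reviewer=Tara → Tara
item=J: assignee=NULL, reviewer=Hiro → Hiro
item=M: assignee=Mira → Mira
item=Q: assignee=Noor → Noor
item=R: assignee=NULL, reviewer=Kai → Kai
item=T: assignee=Jude → Jude
item=U: assignee=NULL, reviewer=Omar → Omar
item=V: assignee=Eve → Eve
item=Y: assignee=NULL, reviewer=NULL, → literal Eve → Eve
item=Z: assignee=NULL, reviewer=Jude → Jude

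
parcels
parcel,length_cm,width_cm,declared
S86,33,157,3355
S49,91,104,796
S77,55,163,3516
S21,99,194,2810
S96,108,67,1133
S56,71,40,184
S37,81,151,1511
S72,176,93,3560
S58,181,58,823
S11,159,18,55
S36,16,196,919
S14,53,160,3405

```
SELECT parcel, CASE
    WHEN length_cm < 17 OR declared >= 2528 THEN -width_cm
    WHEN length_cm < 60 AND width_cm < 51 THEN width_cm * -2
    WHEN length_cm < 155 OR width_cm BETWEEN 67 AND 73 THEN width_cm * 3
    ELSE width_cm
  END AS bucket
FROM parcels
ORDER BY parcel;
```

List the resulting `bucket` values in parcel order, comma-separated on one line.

18, -160, -194, -196, 453, 312, 120, 58, -93, -163, -157, 201

parcel=S11: ELSE → 18
parcel=S14: length_cm < 17 OR declared >= 2528 → -160
parcel=S21: length_cm < 17 OR declared >= 2528 → -194
parcel=S36: length_cm < 17 OR declared >= 2528 → -196
parcel=S37: length_cm < 155 OR width_cm BETWEEN 67 AND 73 → 453
parcel=S49: length_cm < 155 OR width_cm BETWEEN 67 AND 73 → 312
parcel=S56: length_cm < 155 OR width_cm BETWEEN 67 AND 73 → 120
parcel=S58: ELSE → 58
parcel=S72: length_cm < 17 OR declared >= 2528 → -93
parcel=S77: length_cm < 17 OR declared >= 2528 → -163
parcel=S86: length_cm < 17 OR declared >= 2528 → -157
parcel=S96: length_cm < 155 OR width_cm BETWEEN 67 AND 73 → 201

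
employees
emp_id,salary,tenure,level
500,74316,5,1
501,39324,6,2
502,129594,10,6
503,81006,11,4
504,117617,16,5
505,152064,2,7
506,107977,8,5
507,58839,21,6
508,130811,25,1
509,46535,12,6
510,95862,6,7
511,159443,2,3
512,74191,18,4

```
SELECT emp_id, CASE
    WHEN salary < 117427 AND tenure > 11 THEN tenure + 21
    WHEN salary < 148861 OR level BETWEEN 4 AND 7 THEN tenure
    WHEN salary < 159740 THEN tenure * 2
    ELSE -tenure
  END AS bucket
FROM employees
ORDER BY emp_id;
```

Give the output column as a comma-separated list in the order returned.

5, 6, 10, 11, 16, 2, 8, 42, 25, 33, 6, 4, 39

emp_id=500: salary < 148861 OR level BETWEEN 4 AND 7 → 5
emp_id=501: salary < 148861 OR level BETWEEN 4 AND 7 → 6
emp_id=502: salary < 148861 OR level BETWEEN 4 AND 7 → 10
emp_id=503: salary < 148861 OR level BETWEEN 4 AND 7 → 11
emp_id=504: salary < 148861 OR level BETWEEN 4 AND 7 → 16
emp_id=505: salary < 148861 OR level BETWEEN 4 AND 7 → 2
emp_id=506: salary < 148861 OR level BETWEEN 4 AND 7 → 8
emp_id=507: salary < 117427 AND tenure > 11 → 42
emp_id=508: salary < 148861 OR level BETWEEN 4 AND 7 → 25
emp_id=509: salary < 117427 AND tenure > 11 → 33
emp_id=510: salary < 148861 OR level BETWEEN 4 AND 7 → 6
emp_id=511: salary < 159740 → 4
emp_id=512: salary < 117427 AND tenure > 11 → 39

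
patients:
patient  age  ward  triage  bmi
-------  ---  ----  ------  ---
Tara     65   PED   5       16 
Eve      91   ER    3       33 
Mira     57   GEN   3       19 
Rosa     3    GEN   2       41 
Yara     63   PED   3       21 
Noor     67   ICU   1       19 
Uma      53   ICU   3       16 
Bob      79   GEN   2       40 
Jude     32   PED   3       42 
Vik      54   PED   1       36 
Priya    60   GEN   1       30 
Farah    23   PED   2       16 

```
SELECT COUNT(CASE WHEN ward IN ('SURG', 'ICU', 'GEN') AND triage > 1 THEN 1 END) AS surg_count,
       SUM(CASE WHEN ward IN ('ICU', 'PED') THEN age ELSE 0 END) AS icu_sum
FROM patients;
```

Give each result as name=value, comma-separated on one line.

[surg_count: ward IN ('SURG', 'ICU', 'GEN') AND triage > 1]
patient=Tara: ✗
patient=Eve: ✗
patient=Mira: ✓ → 1
patient=Rosa: ✓ → 1
patient=Yara: ✗
patient=Noor: ✗
patient=Uma: ✓ → 1
patient=Bob: ✓ → 1
patient=Jude: ✗
patient=Vik: ✗
patient=Priya: ✗
patient=Farah: ✗
surg_count = COUNT(1, 1, 1, 1) = 4
—
[icu_sum: ward IN ('ICU', 'PED')]
patient=Tara: ✓ → 65
patient=Eve: ✗
patient=Mira: ✗
patient=Rosa: ✗
patient=Yara: ✓ → 63
patient=Noor: ✓ → 67
patient=Uma: ✓ → 53
patient=Bob: ✗
patient=Jude: ✓ → 32
patient=Vik: ✓ → 54
patient=Priya: ✗
patient=Farah: ✓ → 23
icu_sum = 65 + 63 + 67 + 53 + 32 + 54 + 23 = 357

surg_count=4, icu_sum=357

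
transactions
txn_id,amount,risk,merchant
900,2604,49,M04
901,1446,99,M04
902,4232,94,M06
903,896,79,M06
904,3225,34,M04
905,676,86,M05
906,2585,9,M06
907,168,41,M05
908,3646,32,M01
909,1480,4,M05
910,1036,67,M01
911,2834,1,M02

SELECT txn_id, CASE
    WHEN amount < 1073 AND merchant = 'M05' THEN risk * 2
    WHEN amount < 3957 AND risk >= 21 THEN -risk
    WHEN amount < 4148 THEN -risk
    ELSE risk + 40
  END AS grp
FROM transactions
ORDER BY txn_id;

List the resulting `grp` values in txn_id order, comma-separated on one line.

-49, -99, 134, -79, -34, 172, -9, 82, -32, -4, -67, -1

txn_id=900: amount < 3957 AND risk >= 21 → -49
txn_id=901: amount < 3957 AND risk >= 21 → -99
txn_id=902: ELSE → 134
txn_id=903: amount < 3957 AND risk >= 21 → -79
txn_id=904: amount < 3957 AND risk >= 21 → -34
txn_id=905: amount < 1073 AND merchant = 'M05' → 172
txn_id=906: amount < 4148 → -9
txn_id=907: amount < 1073 AND merchant = 'M05' → 82
txn_id=908: amount < 3957 AND risk >= 21 → -32
txn_id=909: amount < 4148 → -4
txn_id=910: amount < 3957 AND risk >= 21 → -67
txn_id=911: amount < 4148 → -1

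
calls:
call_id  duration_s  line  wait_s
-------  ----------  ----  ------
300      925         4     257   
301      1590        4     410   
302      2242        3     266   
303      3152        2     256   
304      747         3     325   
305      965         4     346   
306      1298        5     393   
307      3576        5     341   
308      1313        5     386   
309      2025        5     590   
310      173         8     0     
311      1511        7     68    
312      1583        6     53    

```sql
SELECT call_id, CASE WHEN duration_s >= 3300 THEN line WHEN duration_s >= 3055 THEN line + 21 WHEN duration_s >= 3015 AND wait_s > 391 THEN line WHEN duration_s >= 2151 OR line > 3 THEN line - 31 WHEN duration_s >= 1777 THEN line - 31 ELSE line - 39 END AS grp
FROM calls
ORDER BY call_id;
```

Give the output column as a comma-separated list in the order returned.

-27, -27, -28, 23, -36, -27, -26, 5, -26, -26, -23, -24, -25

call_id=300: duration_s >= 2151 OR line > 3 → -27
call_id=301: duration_s >= 2151 OR line > 3 → -27
call_id=302: duration_s >= 2151 OR line > 3 → -28
call_id=303: duration_s >= 3055 → 23
call_id=304: ELSE → -36
call_id=305: duration_s >= 2151 OR line > 3 → -27
call_id=306: duration_s >= 2151 OR line > 3 → -26
call_id=307: duration_s >= 3300 → 5
call_id=308: duration_s >= 2151 OR line > 3 → -26
call_id=309: duration_s >= 2151 OR line > 3 → -26
call_id=310: duration_s >= 2151 OR line > 3 → -23
call_id=311: duration_s >= 2151 OR line > 3 → -24
call_id=312: duration_s >= 2151 OR line > 3 → -25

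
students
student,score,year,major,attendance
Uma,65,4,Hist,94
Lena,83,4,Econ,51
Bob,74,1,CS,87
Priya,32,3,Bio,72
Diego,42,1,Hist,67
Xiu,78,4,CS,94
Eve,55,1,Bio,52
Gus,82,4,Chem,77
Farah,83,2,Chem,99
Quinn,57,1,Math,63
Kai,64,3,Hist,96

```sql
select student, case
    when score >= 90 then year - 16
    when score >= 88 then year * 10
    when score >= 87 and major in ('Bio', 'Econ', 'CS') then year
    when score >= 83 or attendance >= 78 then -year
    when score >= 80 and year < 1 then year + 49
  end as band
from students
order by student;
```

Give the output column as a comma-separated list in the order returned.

student=Bob: score >= 83 or attendance >= 78 → -1
student=Diego: (no match → NULL) → NULL
student=Eve: (no match → NULL) → NULL
student=Farah: score >= 83 or attendance >= 78 → -2
student=Gus: (no match → NULL) → NULL
student=Kai: score >= 83 or attendance >= 78 → -3
student=Lena: score >= 83 or attendance >= 78 → -4
student=Priya: (no match → NULL) → NULL
student=Quinn: (no match → NULL) → NULL
student=Uma: score >= 83 or attendance >= 78 → -4
student=Xiu: score >= 83 or attendance >= 78 → -4

-1, NULL, NULL, -2, NULL, -3, -4, NULL, NULL, -4, -4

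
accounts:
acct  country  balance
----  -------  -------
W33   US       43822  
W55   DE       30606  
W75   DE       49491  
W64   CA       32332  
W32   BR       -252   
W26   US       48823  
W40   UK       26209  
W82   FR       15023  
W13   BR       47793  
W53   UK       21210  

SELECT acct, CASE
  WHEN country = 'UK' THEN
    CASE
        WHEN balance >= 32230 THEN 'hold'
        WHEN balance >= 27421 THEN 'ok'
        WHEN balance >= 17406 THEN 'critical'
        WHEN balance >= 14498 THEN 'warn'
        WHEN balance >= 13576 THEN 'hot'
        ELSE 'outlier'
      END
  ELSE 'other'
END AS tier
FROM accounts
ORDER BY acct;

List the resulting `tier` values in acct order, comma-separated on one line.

other, other, other, other, critical, critical, other, other, other, other

acct=W13: country='BR' → outer ELSE → other
acct=W26: country='US' → outer ELSE → other
acct=W32: country='BR' → outer ELSE → other
acct=W33: country='US' → outer ELSE → other
acct=W40: country='UK' → inner[balance >= 17406] → critical
acct=W53: country='UK' → inner[balance >= 17406] → critical
acct=W55: country='DE' → outer ELSE → other
acct=W64: country='CA' → outer ELSE → other
acct=W75: country='DE' → outer ELSE → other
acct=W82: country='FR' → outer ELSE → other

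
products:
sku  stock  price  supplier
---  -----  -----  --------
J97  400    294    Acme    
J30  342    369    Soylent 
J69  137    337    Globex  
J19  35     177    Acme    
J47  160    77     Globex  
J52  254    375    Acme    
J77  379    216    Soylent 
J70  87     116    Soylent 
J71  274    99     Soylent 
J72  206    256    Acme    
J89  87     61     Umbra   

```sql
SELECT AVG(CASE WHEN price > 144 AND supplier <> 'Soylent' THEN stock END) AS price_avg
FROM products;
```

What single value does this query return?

sku=J97: ✓ → 400
sku=J30: ✗
sku=J69: ✓ → 137
sku=J19: ✓ → 35
sku=J47: ✗
sku=J52: ✓ → 254
sku=J77: ✗
sku=J70: ✗
sku=J71: ✗
sku=J72: ✓ → 206
sku=J89: ✗
price_avg = (400 + 137 + 35 + 254 + 206) / 5 = 206.4

206.4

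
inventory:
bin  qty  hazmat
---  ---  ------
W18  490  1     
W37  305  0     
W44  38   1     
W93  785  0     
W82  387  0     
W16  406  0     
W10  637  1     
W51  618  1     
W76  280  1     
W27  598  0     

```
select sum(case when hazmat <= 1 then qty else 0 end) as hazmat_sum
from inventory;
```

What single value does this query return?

bin=W18: ✓ → 490
bin=W37: ✓ → 305
bin=W44: ✓ → 38
bin=W93: ✓ → 785
bin=W82: ✓ → 387
bin=W16: ✓ → 406
bin=W10: ✓ → 637
bin=W51: ✓ → 618
bin=W76: ✓ → 280
bin=W27: ✓ → 598
hazmat_sum = 490 + 305 + 38 + 785 + 387 + 406 + 637 + 618 + 280 + 598 = 4544

4544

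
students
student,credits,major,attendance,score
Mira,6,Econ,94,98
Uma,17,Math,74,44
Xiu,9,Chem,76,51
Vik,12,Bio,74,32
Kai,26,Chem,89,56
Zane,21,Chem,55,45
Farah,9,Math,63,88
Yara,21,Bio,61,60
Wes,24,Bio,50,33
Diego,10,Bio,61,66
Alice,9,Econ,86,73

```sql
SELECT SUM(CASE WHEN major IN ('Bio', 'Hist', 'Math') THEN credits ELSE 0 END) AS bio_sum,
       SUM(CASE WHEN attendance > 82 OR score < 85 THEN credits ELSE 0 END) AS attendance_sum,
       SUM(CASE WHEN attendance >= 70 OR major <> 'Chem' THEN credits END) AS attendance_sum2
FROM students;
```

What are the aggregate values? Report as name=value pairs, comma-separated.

[bio_sum: major IN ('Bio', 'Hist', 'Math')]
student=Mira: ✗
student=Uma: ✓ → 17
student=Xiu: ✗
student=Vik: ✓ → 12
student=Kai: ✗
student=Zane: ✗
student=Farah: ✓ → 9
student=Yara: ✓ → 21
student=Wes: ✓ → 24
student=Diego: ✓ → 10
student=Alice: ✗
bio_sum = 17 + 12 + 9 + 21 + 24 + 10 = 93
—
[attendance_sum: attendance > 82 OR score < 85]
student=Mira: ✓ → 6
student=Uma: ✓ → 17
student=Xiu: ✓ → 9
student=Vik: ✓ → 12
student=Kai: ✓ → 26
student=Zane: ✓ → 21
student=Farah: ✗
student=Yara: ✓ → 21
student=Wes: ✓ → 24
student=Diego: ✓ → 10
student=Alice: ✓ → 9
attendance_sum = 6 + 17 + 9 + 12 + 26 + 21 + 21 + 24 + 10 + 9 = 155
—
[attendance_sum2: attendance >= 70 OR major <> 'Chem']
student=Mira: ✓ → 6
student=Uma: ✓ → 17
student=Xiu: ✓ → 9
student=Vik: ✓ → 12
student=Kai: ✓ → 26
student=Zane: ✗
student=Farah: ✓ → 9
student=Yara: ✓ → 21
student=Wes: ✓ → 24
student=Diego: ✓ → 10
student=Alice: ✓ → 9
attendance_sum2 = 6 + 17 + 9 + 12 + 26 + 9 + 21 + 24 + 10 + 9 = 143

bio_sum=93, attendance_sum=155, attendance_sum2=143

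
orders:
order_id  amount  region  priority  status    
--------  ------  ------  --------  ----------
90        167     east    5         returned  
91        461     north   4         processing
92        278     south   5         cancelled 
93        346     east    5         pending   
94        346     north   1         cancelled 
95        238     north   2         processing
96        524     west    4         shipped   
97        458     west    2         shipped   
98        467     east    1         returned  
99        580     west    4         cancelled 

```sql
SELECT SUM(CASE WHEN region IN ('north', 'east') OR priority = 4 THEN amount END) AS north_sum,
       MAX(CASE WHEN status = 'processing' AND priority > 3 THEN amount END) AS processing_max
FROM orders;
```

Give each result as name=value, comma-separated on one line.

north_sum=3129, processing_max=461

[north_sum: region IN ('north', 'east') OR priority = 4]
order_id=90: ✓ → 167
order_id=91: ✓ → 461
order_id=92: ✗
order_id=93: ✓ → 346
order_id=94: ✓ → 346
order_id=95: ✓ → 238
order_id=96: ✓ → 524
order_id=97: ✗
order_id=98: ✓ → 467
order_id=99: ✓ → 580
north_sum = 167 + 461 + 346 + 346 + 238 + 524 + 467 + 580 = 3129
—
[processing_max: status = 'processing' AND priority > 3]
order_id=90: ✗
order_id=91: ✓ → 461
order_id=92: ✗
order_id=93: ✗
order_id=94: ✗
order_id=95: ✗
order_id=96: ✗
order_id=97: ✗
order_id=98: ✗
order_id=99: ✗
processing_max = MAX(461) = 461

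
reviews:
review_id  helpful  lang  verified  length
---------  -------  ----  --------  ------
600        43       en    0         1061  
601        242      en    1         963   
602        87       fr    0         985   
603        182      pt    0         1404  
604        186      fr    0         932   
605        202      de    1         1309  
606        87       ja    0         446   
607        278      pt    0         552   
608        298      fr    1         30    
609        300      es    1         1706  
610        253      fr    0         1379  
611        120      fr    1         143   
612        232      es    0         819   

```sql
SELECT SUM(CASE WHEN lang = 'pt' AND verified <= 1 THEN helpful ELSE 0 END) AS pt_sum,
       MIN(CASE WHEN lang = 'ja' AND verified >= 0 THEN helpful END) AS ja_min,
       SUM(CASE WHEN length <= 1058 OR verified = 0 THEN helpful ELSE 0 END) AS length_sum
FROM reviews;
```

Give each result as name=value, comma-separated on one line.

pt_sum=460, ja_min=87, length_sum=2008

[pt_sum: lang = 'pt' AND verified <= 1]
review_id=600: ✗
review_id=601: ✗
review_id=602: ✗
review_id=603: ✓ → 182
review_id=604: ✗
review_id=605: ✗
review_id=606: ✗
review_id=607: ✓ → 278
review_id=608: ✗
review_id=609: ✗
review_id=610: ✗
review_id=611: ✗
review_id=612: ✗
pt_sum = 182 + 278 = 460
—
[ja_min: lang = 'ja' AND verified >= 0]
review_id=600: ✗
review_id=601: ✗
review_id=602: ✗
review_id=603: ✗
review_id=604: ✗
review_id=605: ✗
review_id=606: ✓ → 87
review_id=607: ✗
review_id=608: ✗
review_id=609: ✗
review_id=610: ✗
review_id=611: ✗
review_id=612: ✗
ja_min = MIN(87) = 87
—
[length_sum: length <= 1058 OR verified = 0]
review_id=600: ✓ → 43
review_id=601: ✓ → 242
review_id=602: ✓ → 87
review_id=603: ✓ → 182
review_id=604: ✓ → 186
review_id=605: ✗
review_id=606: ✓ → 87
review_id=607: ✓ → 278
review_id=608: ✓ → 298
review_id=609: ✗
review_id=610: ✓ → 253
review_id=611: ✓ → 120
review_id=612: ✓ → 232
length_sum = 43 + 242 + 87 + 182 + 186 + 87 + 278 + 298 + 253 + 120 + 232 = 2008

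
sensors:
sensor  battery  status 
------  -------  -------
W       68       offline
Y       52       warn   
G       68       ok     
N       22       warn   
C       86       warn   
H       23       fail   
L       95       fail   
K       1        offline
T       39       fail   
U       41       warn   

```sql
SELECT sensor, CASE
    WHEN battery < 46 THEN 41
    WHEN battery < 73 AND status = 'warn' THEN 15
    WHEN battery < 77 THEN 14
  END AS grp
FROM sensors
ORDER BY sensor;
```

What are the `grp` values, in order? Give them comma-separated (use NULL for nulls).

sensor=C: (no match → NULL) → NULL
sensor=G: battery < 77 → 14
sensor=H: battery < 46 → 41
sensor=K: battery < 46 → 41
sensor=L: (no match → NULL) → NULL
sensor=N: battery < 46 → 41
sensor=T: battery < 46 → 41
sensor=U: battery < 46 → 41
sensor=W: battery < 77 → 14
sensor=Y: battery < 73 AND status = 'warn' → 15

NULL, 14, 41, 41, NULL, 41, 41, 41, 14, 15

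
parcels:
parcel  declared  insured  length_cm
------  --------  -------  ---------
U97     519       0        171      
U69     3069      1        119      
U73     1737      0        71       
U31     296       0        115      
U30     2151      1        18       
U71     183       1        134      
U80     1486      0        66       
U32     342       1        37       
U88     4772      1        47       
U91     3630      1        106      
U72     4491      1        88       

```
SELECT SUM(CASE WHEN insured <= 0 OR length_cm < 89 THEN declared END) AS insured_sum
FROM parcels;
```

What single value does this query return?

15794

parcel=U97: ✓ → 519
parcel=U69: ✗
parcel=U73: ✓ → 1737
parcel=U31: ✓ → 296
parcel=U30: ✓ → 2151
parcel=U71: ✗
parcel=U80: ✓ → 1486
parcel=U32: ✓ → 342
parcel=U88: ✓ → 4772
parcel=U91: ✗
parcel=U72: ✓ → 4491
insured_sum = 519 + 1737 + 296 + 2151 + 1486 + 342 + 4772 + 4491 = 15794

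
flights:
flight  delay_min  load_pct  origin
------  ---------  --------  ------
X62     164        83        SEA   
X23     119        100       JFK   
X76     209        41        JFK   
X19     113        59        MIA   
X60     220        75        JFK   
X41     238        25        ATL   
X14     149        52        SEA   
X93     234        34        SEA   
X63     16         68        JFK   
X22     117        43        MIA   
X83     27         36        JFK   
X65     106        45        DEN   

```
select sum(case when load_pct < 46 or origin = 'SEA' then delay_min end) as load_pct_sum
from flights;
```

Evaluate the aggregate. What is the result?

1244

flight=X62: ✓ → 164
flight=X23: ✗
flight=X76: ✓ → 209
flight=X19: ✗
flight=X60: ✗
flight=X41: ✓ → 238
flight=X14: ✓ → 149
flight=X93: ✓ → 234
flight=X63: ✗
flight=X22: ✓ → 117
flight=X83: ✓ → 27
flight=X65: ✓ → 106
load_pct_sum = 164 + 209 + 238 + 149 + 234 + 117 + 27 + 106 = 1244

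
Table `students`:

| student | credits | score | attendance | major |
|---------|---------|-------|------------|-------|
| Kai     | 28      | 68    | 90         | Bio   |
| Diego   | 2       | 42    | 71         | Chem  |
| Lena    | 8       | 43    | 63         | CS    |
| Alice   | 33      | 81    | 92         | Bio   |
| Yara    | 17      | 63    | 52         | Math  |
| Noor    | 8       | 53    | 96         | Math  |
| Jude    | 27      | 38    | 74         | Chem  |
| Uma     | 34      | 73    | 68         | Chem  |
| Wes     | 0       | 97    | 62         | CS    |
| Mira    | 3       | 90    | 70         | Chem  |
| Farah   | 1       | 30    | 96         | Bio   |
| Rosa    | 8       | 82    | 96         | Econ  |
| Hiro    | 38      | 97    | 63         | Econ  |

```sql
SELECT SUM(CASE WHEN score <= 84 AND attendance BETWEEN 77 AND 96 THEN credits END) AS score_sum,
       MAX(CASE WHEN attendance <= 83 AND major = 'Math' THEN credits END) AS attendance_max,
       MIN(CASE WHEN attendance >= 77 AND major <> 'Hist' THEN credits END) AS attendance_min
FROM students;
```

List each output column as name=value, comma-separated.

score_sum=78, attendance_max=17, attendance_min=1

[score_sum: score <= 84 AND attendance BETWEEN 77 AND 96]
student=Kai: ✓ → 28
student=Diego: ✗
student=Lena: ✗
student=Alice: ✓ → 33
student=Yara: ✗
student=Noor: ✓ → 8
student=Jude: ✗
student=Uma: ✗
student=Wes: ✗
student=Mira: ✗
student=Farah: ✓ → 1
student=Rosa: ✓ → 8
student=Hiro: ✗
score_sum = 28 + 33 + 8 + 1 + 8 = 78
—
[attendance_max: attendance <= 83 AND major = 'Math']
student=Kai: ✗
student=Diego: ✗
student=Lena: ✗
student=Alice: ✗
student=Yara: ✓ → 17
student=Noor: ✗
student=Jude: ✗
student=Uma: ✗
student=Wes: ✗
student=Mira: ✗
student=Farah: ✗
student=Rosa: ✗
student=Hiro: ✗
attendance_max = MAX(17) = 17
—
[attendance_min: attendance >= 77 AND major <> 'Hist']
student=Kai: ✓ → 28
student=Diego: ✗
student=Lena: ✗
student=Alice: ✓ → 33
student=Yara: ✗
student=Noor: ✓ → 8
student=Jude: ✗
student=Uma: ✗
student=Wes: ✗
student=Mira: ✗
student=Farah: ✓ → 1
student=Rosa: ✓ → 8
student=Hiro: ✗
attendance_min = MIN(28, 33, 8, 1, 8) = 1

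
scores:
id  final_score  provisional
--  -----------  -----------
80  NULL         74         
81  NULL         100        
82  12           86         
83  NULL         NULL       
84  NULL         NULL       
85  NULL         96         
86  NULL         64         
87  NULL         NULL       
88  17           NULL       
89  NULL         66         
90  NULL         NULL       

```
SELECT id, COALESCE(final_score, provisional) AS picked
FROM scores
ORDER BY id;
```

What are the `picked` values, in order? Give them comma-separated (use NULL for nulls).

74, 100, 12, NULL, NULL, 96, 64, NULL, 17, 66, NULL

id=80: final_score=NULL, provisional=74 → 74
id=81: final_score=NULL, provisional=100 → 100
id=82: final_score=12 → 12
id=83: final_score=NULL, provisional=NULL (all NULL) → NULL
id=84: final_score=NULL, provisional=NULL (all NULL) → NULL
id=85: final_score=NULL, provisional=96 → 96
id=86: final_score=NULL, provisional=64 → 64
id=87: final_score=NULL, provisional=NULL (all NULL) → NULL
id=88: final_score=17 → 17
id=89: final_score=NULL, provisional=66 → 66
id=90: final_score=NULL, provisional=NULL (all NULL) → NULL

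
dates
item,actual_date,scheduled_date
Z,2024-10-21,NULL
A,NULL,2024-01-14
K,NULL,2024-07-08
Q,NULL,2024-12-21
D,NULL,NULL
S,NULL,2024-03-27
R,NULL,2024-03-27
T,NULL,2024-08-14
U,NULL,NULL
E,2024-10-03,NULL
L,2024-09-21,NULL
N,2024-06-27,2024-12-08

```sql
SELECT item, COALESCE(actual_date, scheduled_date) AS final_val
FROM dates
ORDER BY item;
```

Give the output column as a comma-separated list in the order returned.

2024-01-14, NULL, 2024-10-03, 2024-07-08, 2024-09-21, 2024-06-27, 2024-12-21, 2024-03-27, 2024-03-27, 2024-08-14, NULL, 2024-10-21

item=A: actual_date=NULL, scheduled_date=2024-01-14 → 2024-01-14
item=D: actual_date=NULL, scheduled_date=NULL (all NULL) → NULL
item=E: actual_date=2024-10-03 → 2024-10-03
item=K: actual_date=NULL, scheduled_date=2024-07-08 → 2024-07-08
item=L: actual_date=2024-09-21 → 2024-09-21
item=N: actual_date=2024-06-27 → 2024-06-27
item=Q: actual_date=NULL, scheduled_date=2024-12-21 → 2024-12-21
item=R: actual_date=NULL, scheduled_date=2024-03-27 → 2024-03-27
item=S: actual_date=NULL, scheduled_date=2024-03-27 → 2024-03-27
item=T: actual_date=NULL, scheduled_date=2024-08-14 → 2024-08-14
item=U: actual_date=NULL, scheduled_date=NULL (all NULL) → NULL
item=Z: actual_date=2024-10-21 → 2024-10-21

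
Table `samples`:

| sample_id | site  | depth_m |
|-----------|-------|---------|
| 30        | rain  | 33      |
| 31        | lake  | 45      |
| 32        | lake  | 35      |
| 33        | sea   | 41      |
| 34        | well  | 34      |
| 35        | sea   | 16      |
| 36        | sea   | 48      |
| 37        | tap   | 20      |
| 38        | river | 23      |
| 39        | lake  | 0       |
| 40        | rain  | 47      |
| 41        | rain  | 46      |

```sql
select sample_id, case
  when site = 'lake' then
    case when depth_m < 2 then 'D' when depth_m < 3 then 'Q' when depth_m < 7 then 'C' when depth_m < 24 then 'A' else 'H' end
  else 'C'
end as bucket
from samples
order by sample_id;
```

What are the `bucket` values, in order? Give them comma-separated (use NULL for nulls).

sample_id=30: site='rain' → outer ELSE → C
sample_id=31: site='lake' → inner[ELSE] → H
sample_id=32: site='lake' → inner[ELSE] → H
sample_id=33: site='sea' → outer ELSE → C
sample_id=34: site='well' → outer ELSE → C
sample_id=35: site='sea' → outer ELSE → C
sample_id=36: site='sea' → outer ELSE → C
sample_id=37: site='tap' → outer ELSE → C
sample_id=38: site='river' → outer ELSE → C
sample_id=39: site='lake' → inner[depth_m < 2] → D
sample_id=40: site='rain' → outer ELSE → C
sample_id=41: site='rain' → outer ELSE → C

C, H, H, C, C, C, C, C, C, D, C, C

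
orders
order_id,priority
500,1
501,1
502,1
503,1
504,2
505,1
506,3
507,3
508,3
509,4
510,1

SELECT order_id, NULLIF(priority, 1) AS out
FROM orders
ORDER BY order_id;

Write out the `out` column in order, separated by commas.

NULL, NULL, NULL, NULL, 2, NULL, 3, 3, 3, 4, NULL

order_id=500: priority=1 vs 1: equal → NULL
order_id=501: priority=1 vs 1: equal → NULL
order_id=502: priority=1 vs 1: equal → NULL
order_id=503: priority=1 vs 1: equal → NULL
order_id=504: priority=2 vs 1: differ → 2
order_id=505: priority=1 vs 1: equal → NULL
order_id=506: priority=3 vs 1: differ → 3
order_id=507: priority=3 vs 1: differ → 3
order_id=508: priority=3 vs 1: differ → 3
order_id=509: priority=4 vs 1: differ → 4
order_id=510: priority=1 vs 1: equal → NULL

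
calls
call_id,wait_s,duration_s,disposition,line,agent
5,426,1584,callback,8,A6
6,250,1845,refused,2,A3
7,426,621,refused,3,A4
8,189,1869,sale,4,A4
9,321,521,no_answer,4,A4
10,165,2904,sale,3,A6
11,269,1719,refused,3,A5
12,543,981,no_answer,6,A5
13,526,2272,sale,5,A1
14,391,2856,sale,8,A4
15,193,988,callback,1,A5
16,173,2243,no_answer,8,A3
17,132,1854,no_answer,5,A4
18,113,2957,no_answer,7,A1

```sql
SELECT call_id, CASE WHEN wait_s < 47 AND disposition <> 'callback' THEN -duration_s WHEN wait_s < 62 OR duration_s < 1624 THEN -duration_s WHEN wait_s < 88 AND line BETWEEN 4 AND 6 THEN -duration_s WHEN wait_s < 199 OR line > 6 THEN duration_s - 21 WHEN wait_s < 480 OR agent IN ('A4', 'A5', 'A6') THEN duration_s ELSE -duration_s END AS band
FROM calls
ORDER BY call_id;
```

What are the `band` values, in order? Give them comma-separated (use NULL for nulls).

call_id=5: wait_s < 62 OR duration_s < 1624 → -1584
call_id=6: wait_s < 480 OR agent IN ('A4', 'A5', 'A6') → 1845
call_id=7: wait_s < 62 OR duration_s < 1624 → -621
call_id=8: wait_s < 199 OR line > 6 → 1848
call_id=9: wait_s < 62 OR duration_s < 1624 → -521
call_id=10: wait_s < 199 OR line > 6 → 2883
call_id=11: wait_s < 480 OR agent IN ('A4', 'A5', 'A6') → 1719
call_id=12: wait_s < 62 OR duration_s < 1624 → -981
call_id=13: ELSE → -2272
call_id=14: wait_s < 199 OR line > 6 → 2835
call_id=15: wait_s < 62 OR duration_s < 1624 → -988
call_id=16: wait_s < 199 OR line > 6 → 2222
call_id=17: wait_s < 199 OR line > 6 → 1833
call_id=18: wait_s < 199 OR line > 6 → 2936

-1584, 1845, -621, 1848, -521, 2883, 1719, -981, -2272, 2835, -988, 2222, 1833, 2936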